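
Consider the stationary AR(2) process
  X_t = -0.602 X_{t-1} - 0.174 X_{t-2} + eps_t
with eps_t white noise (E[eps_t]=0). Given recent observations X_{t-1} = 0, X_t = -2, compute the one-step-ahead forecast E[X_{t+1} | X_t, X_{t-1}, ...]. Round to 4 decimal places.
E[X_{t+1} \mid \mathcal F_t] = 1.2040

For an AR(p) model X_t = c + sum_i phi_i X_{t-i} + eps_t, the
one-step-ahead conditional mean is
  E[X_{t+1} | X_t, ...] = c + sum_i phi_i X_{t+1-i}.
Substitute known values:
  E[X_{t+1} | ...] = (-0.602) * (-2) + (-0.174) * (0)
                   = 1.2040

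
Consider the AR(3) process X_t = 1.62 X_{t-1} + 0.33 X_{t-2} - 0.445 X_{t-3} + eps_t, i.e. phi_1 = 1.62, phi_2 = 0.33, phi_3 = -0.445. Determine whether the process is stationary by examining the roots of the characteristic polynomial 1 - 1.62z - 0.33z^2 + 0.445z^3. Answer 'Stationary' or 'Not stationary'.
\text{Not stationary}

The AR(p) characteristic polynomial is P(z) = 1 - 1.62z - 0.33z^2 + 0.445z^3.
Stationarity requires all roots to lie outside the unit circle, i.e. |z| > 1 for every root.
Degree 3: look for a simple real root z0 first, then factor out (1 - z/z0) and solve the remaining quadratic.
Testing z0 = 2: P(2) = 1 + (-1.62)(2) + (-0.33)(2)^2 + (0.445)(2)^3
  = 1 + (-3.24) + (-1.32) + (3.56) = 0.  So z_0 = 2 is a root, |z_0| = 2.
Divide out the factor (1 - 0.5 z) = (1 - z/z0) (since 1/z0 = 0.5):
  P(z) = (1 - 0.5 z)(1 + (-1.12) z + (-0.89) z^2)
  [check: z-coef -1.12 - (0.5) = -1.62; z^2-coef -0.89 - (0.5)(-1.12) = -0.33; z^3-coef -(0.5)(-0.89) = 0.445.]
Remaining roots from the quadratic factor 1 + (-1.12) z + (-0.89) z^2:
  Set 1 + (-1.12) z + (-0.89) z^2 = 0, i.e. a z^2 + b z + c = 0 with a = -0.89, b = -1.12, c = 1.
  Discriminant D = b^2 - 4ac = (-1.12)^2 - 4*(-0.89)*1 = 1.2544 - (-3.56) = 4.8144.
  D >= 0, so the roots are real: z = (-b +/- sqrt(D)) / (2a) = (1.12 +/- 2.194174) / (-1.78).
    z_1 = (1.12 + 2.194174) / (-1.78) = -1.8619,   |z_1| = 1.8619.
    z_2 = (1.12 - 2.194174) / (-1.78) = 0.6035,   |z_2| = 0.6035.
Moduli of all roots: 2.0000, 1.8619, 0.6035.
All moduli strictly greater than 1? No.
Verdict: Not stationary.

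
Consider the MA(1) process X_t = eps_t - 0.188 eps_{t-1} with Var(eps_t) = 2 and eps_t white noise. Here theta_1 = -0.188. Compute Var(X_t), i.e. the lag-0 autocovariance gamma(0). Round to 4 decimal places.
\gamma(0) = 2.0707

For an MA(q) process X_t = eps_t + sum_i theta_i eps_{t-i} with
Var(eps_t) = sigma^2, the variance is
  gamma(0) = sigma^2 * (1 + sum_i theta_i^2).
  sum_i theta_i^2 = (-0.188)^2 = 0.035344.
  gamma(0) = 2 * (1 + 0.035344) = 2 * 1.035344 = 2.070688, which rounds to 2.0707.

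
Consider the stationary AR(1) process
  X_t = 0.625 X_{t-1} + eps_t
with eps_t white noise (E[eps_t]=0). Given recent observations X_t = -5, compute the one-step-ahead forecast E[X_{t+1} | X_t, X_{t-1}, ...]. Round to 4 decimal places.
E[X_{t+1} \mid \mathcal F_t] = -3.1250

For an AR(p) model X_t = c + sum_i phi_i X_{t-i} + eps_t, the
one-step-ahead conditional mean is
  E[X_{t+1} | X_t, ...] = c + sum_i phi_i X_{t+1-i}.
Substitute known values:
  E[X_{t+1} | ...] = (0.625) * (-5)
                   = -3.1250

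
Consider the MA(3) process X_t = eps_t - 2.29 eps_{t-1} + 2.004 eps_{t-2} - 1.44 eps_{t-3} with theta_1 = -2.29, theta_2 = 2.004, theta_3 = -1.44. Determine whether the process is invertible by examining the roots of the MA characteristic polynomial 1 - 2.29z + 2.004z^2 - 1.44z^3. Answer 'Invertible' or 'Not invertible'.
\text{Not invertible}

The MA(q) characteristic polynomial is P(z) = 1 - 2.29z + 2.004z^2 - 1.44z^3.
Invertibility requires all roots to lie outside the unit circle, i.e. |z| > 1 for every root.
Degree 3: look for a simple real root z0 first, then factor out (1 - z/z0) and solve the remaining quadratic.
Testing z0 = 0.625: P(0.625) = 1 + (-2.29)(0.625) + (2.004)(0.625)^2 + (-1.44)(0.625)^3
  = 1 + (-1.43125) + (0.782813) + (-0.351562) = 0.  So z_0 = 0.625 is a root, |z_0| = 0.625.
Divide out the factor (1 - 1.6 z) = (1 - z/z0) (since 1/z0 = 1.6):
  P(z) = (1 - 1.6 z)(1 + (-0.69) z + (0.9) z^2)
  [check: z-coef -0.69 - (1.6) = -2.29; z^2-coef 0.9 - (1.6)(-0.69) = 2.004; z^3-coef -(1.6)(0.9) = -1.44.]
Remaining roots from the quadratic factor 1 + (-0.69) z + (0.9) z^2:
  Set 1 + (-0.69) z + (0.9) z^2 = 0, i.e. a z^2 + b z + c = 0 with a = 0.9, b = -0.69, c = 1.
  Discriminant D = b^2 - 4ac = (-0.69)^2 - 4*(0.9)*1 = 0.4761 - (3.6) = -3.1239.
  D < 0, so the roots are the complex-conjugate pair z = (-b +/- i sqrt(-D)) / (2a) = 0.3833 +/- 0.9819i.
  For a conjugate pair |z|^2 = z * conj(z) = (product of roots) = c/a = 1/(0.9) = 1.111111, so |z| = sqrt(1.111111) = 1.0541 for both roots.
Moduli of all roots: 0.6250, 1.0541, 1.0541.
All moduli strictly greater than 1? No.
Verdict: Not invertible.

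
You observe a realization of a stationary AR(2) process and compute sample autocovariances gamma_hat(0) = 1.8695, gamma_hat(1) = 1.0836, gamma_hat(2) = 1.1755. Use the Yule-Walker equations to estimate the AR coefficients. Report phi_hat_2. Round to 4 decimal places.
\hat\phi_{2} = 0.4410

The Yule-Walker equations for an AR(p) process read, in matrix form,
  Gamma_p phi = r_p,   with   (Gamma_p)_{ij} = gamma(|i - j|),
                       (r_p)_i = gamma(i),   i,j = 1..p.
Substitute the sample gammas (Toeplitz matrix and right-hand side of size 2):
  Gamma_p = [[1.8695, 1.0836], [1.0836, 1.8695]]
  r_p     = [1.0836, 1.1755]
Written out:
  1.8695 phi_1 + 1.0836 phi_2 = 1.0836
  1.0836 phi_1 + 1.8695 phi_2 = 1.1755
Solve by Cramer's rule:
  det = gamma(0)^2 - gamma(1)^2 = (1.8695)^2 - (1.0836)^2 = 3.49503025 - 1.17418896 = 2.32084129
  phi_hat_1 = [gamma(1) gamma(0) - gamma(1) gamma(2)] / det = [(1.0836)(1.8695) - (1.0836)(1.1755)] / 2.32084129 = 0.7520184 / 2.32084129 = 0.324
  phi_hat_2 = [gamma(0) gamma(2) - gamma(1)^2] / det = [(1.8695)(1.1755) - (1.0836)^2] / 2.32084129 = 1.02340829 / 2.32084129 = 0.441
So phi_hat = [0.3240, 0.4410].
Therefore phi_hat_2 = 0.4410.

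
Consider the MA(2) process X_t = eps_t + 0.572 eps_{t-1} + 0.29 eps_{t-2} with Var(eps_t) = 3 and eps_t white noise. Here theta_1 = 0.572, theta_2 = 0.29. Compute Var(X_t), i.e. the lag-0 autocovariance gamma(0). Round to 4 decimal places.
\gamma(0) = 4.2339

For an MA(q) process X_t = eps_t + sum_i theta_i eps_{t-i} with
Var(eps_t) = sigma^2, the variance is
  gamma(0) = sigma^2 * (1 + sum_i theta_i^2).
  sum_i theta_i^2 = (0.572)^2 + (0.29)^2 = 0.327184 + 0.0841 = 0.411284.
  gamma(0) = 3 * (1 + 0.411284) = 3 * 1.411284 = 4.233852, which rounds to 4.2339.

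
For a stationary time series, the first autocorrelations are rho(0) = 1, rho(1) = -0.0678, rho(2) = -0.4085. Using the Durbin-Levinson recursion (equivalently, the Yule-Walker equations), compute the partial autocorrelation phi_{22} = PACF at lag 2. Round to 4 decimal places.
\phi_{22} = -0.4150

The PACF at lag k is phi_{kk}, the last component of the solution
to the Yule-Walker system G_k phi = r_k where
  (G_k)_{ij} = rho(|i - j|), (r_k)_i = rho(i), i,j = 1..k.
Equivalently, Durbin-Levinson gives phi_{kk} iteratively:
  phi_{11} = rho(1)
  phi_{kk} = [rho(k) - sum_{j=1..k-1} phi_{k-1,j} rho(k-j)]
            / [1 - sum_{j=1..k-1} phi_{k-1,j} rho(j)],
  phi_{k,j} = phi_{k-1,j} - phi_{kk} phi_{k-1,k-j},  j = 1..k-1.
Step k = 1:
  phi_11 = rho(1) = -0.0678.
Step k = 2:
  phi_22 = [rho(2) - phi_11 rho(1)] / [1 - phi_11 rho(1)] = [-0.4085 - (-0.0678)(-0.0678)] / [1 - (-0.0678)(-0.0678)]
         = -0.41309684 / 0.99540316 = -0.415.
Therefore phi_{22} = -0.4150.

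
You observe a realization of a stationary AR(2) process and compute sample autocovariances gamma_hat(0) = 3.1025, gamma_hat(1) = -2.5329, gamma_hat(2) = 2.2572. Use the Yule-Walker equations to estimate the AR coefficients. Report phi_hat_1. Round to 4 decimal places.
\hat\phi_{1} = -0.6670

The Yule-Walker equations for an AR(p) process read, in matrix form,
  Gamma_p phi = r_p,   with   (Gamma_p)_{ij} = gamma(|i - j|),
                       (r_p)_i = gamma(i),   i,j = 1..p.
Substitute the sample gammas (Toeplitz matrix and right-hand side of size 2):
  Gamma_p = [[3.1025, -2.5329], [-2.5329, 3.1025]]
  r_p     = [-2.5329, 2.2572]
Written out:
  3.1025 phi_1 - 2.5329 phi_2 = -2.5329
  -2.5329 phi_1 + 3.1025 phi_2 = 2.2572
Solve by Cramer's rule:
  det = gamma(0)^2 - gamma(1)^2 = (3.1025)^2 - (-2.5329)^2 = 9.62550625 - 6.41558241 = 3.20992384
  phi_hat_1 = [gamma(1) gamma(0) - gamma(1) gamma(2)] / det = [(-2.5329)(3.1025) - (-2.5329)(2.2572)] / 3.20992384 = -2.14106037 / 3.20992384 = -0.667
  phi_hat_2 = [gamma(0) gamma(2) - gamma(1)^2] / det = [(3.1025)(2.2572) - (-2.5329)^2] / 3.20992384 = 0.58738059 / 3.20992384 = 0.183
So phi_hat = [-0.6670, 0.1830].
Therefore phi_hat_1 = -0.6670.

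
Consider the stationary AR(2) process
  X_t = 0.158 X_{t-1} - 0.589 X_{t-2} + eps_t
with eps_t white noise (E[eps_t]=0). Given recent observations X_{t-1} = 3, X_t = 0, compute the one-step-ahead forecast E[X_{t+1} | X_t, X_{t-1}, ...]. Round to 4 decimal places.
E[X_{t+1} \mid \mathcal F_t] = -1.7670

For an AR(p) model X_t = c + sum_i phi_i X_{t-i} + eps_t, the
one-step-ahead conditional mean is
  E[X_{t+1} | X_t, ...] = c + sum_i phi_i X_{t+1-i}.
Substitute known values:
  E[X_{t+1} | ...] = (0.158) * (0) + (-0.589) * (3)
                   = -1.7670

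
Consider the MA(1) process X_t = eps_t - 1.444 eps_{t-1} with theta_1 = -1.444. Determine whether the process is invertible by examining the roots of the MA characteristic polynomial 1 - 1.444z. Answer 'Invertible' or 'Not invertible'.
\text{Not invertible}

The MA(q) characteristic polynomial is P(z) = 1 - 1.444z.
Invertibility requires all roots to lie outside the unit circle, i.e. |z| > 1 for every root.
This is linear in z: 1 + (-1.444) z = 0  =>  z = -1/(-1.444) = 0.692521,  |z| = 0.692521.
Moduli of all roots: 0.6925.
All moduli strictly greater than 1? No.
Verdict: Not invertible.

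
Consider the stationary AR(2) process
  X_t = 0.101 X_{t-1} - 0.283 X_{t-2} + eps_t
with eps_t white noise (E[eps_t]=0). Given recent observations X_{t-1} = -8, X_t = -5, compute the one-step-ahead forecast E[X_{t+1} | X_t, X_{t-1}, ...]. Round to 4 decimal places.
E[X_{t+1} \mid \mathcal F_t] = 1.7590

For an AR(p) model X_t = c + sum_i phi_i X_{t-i} + eps_t, the
one-step-ahead conditional mean is
  E[X_{t+1} | X_t, ...] = c + sum_i phi_i X_{t+1-i}.
Substitute known values:
  E[X_{t+1} | ...] = (0.101) * (-5) + (-0.283) * (-8)
                   = 1.7590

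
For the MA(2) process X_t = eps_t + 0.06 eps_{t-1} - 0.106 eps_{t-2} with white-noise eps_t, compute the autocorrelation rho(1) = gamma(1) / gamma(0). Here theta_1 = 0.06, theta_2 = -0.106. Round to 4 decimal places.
\rho(1) = 0.0529

For an MA(q) process with theta_0 = 1, the autocovariance is
  gamma(k) = sigma^2 * sum_{i=0..q-k} theta_i * theta_{i+k},
and rho(k) = gamma(k) / gamma(0). Sigma^2 cancels.
  numerator   = (1)*(0.06) + (0.06)*(-0.106) = 0.05364.
  denominator = (1)^2 + (0.06)^2 + (-0.106)^2 = 1.014836.
  rho(1) = 0.05364 / 1.014836 = 0.0529.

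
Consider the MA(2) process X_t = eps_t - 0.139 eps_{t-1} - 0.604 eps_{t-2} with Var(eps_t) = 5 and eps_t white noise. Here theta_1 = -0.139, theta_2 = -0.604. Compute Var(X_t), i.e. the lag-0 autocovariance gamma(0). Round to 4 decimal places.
\gamma(0) = 6.9207

For an MA(q) process X_t = eps_t + sum_i theta_i eps_{t-i} with
Var(eps_t) = sigma^2, the variance is
  gamma(0) = sigma^2 * (1 + sum_i theta_i^2).
  sum_i theta_i^2 = (-0.139)^2 + (-0.604)^2 = 0.019321 + 0.364816 = 0.384137.
  gamma(0) = 5 * (1 + 0.384137) = 5 * 1.384137 = 6.920685, which rounds to 6.9207.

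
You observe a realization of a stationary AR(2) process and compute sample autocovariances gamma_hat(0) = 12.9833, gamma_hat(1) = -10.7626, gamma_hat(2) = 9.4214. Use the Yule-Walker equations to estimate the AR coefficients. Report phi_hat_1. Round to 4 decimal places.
\hat\phi_{1} = -0.7270

The Yule-Walker equations for an AR(p) process read, in matrix form,
  Gamma_p phi = r_p,   with   (Gamma_p)_{ij} = gamma(|i - j|),
                       (r_p)_i = gamma(i),   i,j = 1..p.
Substitute the sample gammas (Toeplitz matrix and right-hand side of size 2):
  Gamma_p = [[12.9833, -10.7626], [-10.7626, 12.9833]]
  r_p     = [-10.7626, 9.4214]
Written out:
  12.9833 phi_1 - 10.7626 phi_2 = -10.7626
  -10.7626 phi_1 + 12.9833 phi_2 = 9.4214
Solve by Cramer's rule:
  det = gamma(0)^2 - gamma(1)^2 = (12.9833)^2 - (-10.7626)^2 = 168.56607889 - 115.83355876 = 52.73252013
  phi_hat_1 = [gamma(1) gamma(0) - gamma(1) gamma(2)] / det = [(-10.7626)(12.9833) - (-10.7626)(9.4214)] / 52.73252013 = -38.33530494 / 52.73252013 = -0.727
  phi_hat_2 = [gamma(0) gamma(2) - gamma(1)^2] / det = [(12.9833)(9.4214) - (-10.7626)^2] / 52.73252013 = 6.48730386 / 52.73252013 = 0.123
So phi_hat = [-0.7270, 0.1230].
Therefore phi_hat_1 = -0.7270.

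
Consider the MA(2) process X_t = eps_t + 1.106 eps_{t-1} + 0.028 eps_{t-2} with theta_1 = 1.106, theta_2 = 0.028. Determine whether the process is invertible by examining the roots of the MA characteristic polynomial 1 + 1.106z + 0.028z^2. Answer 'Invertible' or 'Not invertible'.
\text{Not invertible}

The MA(q) characteristic polynomial is P(z) = 1 + 1.106z + 0.028z^2.
Invertibility requires all roots to lie outside the unit circle, i.e. |z| > 1 for every root.
Set 1 + (1.106) z + (0.028) z^2 = 0, i.e. a z^2 + b z + c = 0 with a = 0.028, b = 1.106, c = 1.
Discriminant D = b^2 - 4ac = (1.106)^2 - 4*(0.028)*1 = 1.223236 - (0.112) = 1.111236.
D >= 0, so the roots are real: z = (-b +/- sqrt(D)) / (2a) = (-1.106 +/- 1.054152) / (0.056).
  z_1 = (-1.106 + 1.054152) / (0.056) = -0.9259,   |z_1| = 0.9259.
  z_2 = (-1.106 - 1.054152) / (0.056) = -38.5741,   |z_2| = 38.5741.
Moduli of all roots: 0.9259, 38.5741.
All moduli strictly greater than 1? No.
Verdict: Not invertible.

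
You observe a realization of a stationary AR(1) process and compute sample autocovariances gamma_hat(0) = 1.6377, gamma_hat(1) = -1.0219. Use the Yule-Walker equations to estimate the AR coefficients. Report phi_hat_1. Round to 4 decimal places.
\hat\phi_{1} = -0.6240

The Yule-Walker equations for an AR(p) process read, in matrix form,
  Gamma_p phi = r_p,   with   (Gamma_p)_{ij} = gamma(|i - j|),
                       (r_p)_i = gamma(i),   i,j = 1..p.
Substitute the sample gammas (Toeplitz matrix and right-hand side of size 1):
  Gamma_p = [[1.6377]]
  r_p     = [-1.0219]
With p = 1 this is the single equation gamma(0) phi_1 = gamma(1):
  phi_hat_1 = gamma(1) / gamma(0) = -1.0219 / 1.6377 = -0.6240.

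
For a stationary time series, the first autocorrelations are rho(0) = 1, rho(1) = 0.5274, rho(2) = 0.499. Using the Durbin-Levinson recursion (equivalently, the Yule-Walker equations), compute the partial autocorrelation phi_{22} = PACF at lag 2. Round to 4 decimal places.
\phi_{22} = 0.3059

The PACF at lag k is phi_{kk}, the last component of the solution
to the Yule-Walker system G_k phi = r_k where
  (G_k)_{ij} = rho(|i - j|), (r_k)_i = rho(i), i,j = 1..k.
Equivalently, Durbin-Levinson gives phi_{kk} iteratively:
  phi_{11} = rho(1)
  phi_{kk} = [rho(k) - sum_{j=1..k-1} phi_{k-1,j} rho(k-j)]
            / [1 - sum_{j=1..k-1} phi_{k-1,j} rho(j)],
  phi_{k,j} = phi_{k-1,j} - phi_{kk} phi_{k-1,k-j},  j = 1..k-1.
Step k = 1:
  phi_11 = rho(1) = 0.5274.
Step k = 2:
  phi_22 = [rho(2) - phi_11 rho(1)] / [1 - phi_11 rho(1)] = [0.499 - (0.5274)(0.5274)] / [1 - (0.5274)(0.5274)]
         = 0.22084924 / 0.72184924 = 0.3059.
Therefore phi_{22} = 0.3059.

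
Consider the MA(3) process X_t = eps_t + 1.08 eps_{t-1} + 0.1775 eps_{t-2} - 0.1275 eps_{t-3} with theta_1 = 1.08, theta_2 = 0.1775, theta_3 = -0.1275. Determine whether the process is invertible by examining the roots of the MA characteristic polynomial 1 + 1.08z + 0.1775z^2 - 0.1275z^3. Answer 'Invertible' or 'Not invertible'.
\text{Invertible}

The MA(q) characteristic polynomial is P(z) = 1 + 1.08z + 0.1775z^2 - 0.1275z^3.
Invertibility requires all roots to lie outside the unit circle, i.e. |z| > 1 for every root.
Degree 3: look for a simple real root z0 first, then factor out (1 - z/z0) and solve the remaining quadratic.
Testing z0 = 4: P(4) = 1 + (1.08)(4) + (0.1775)(4)^2 + (-0.1275)(4)^3
  = 1 + (4.32) + (2.84) + (-8.16) = 0.  So z_0 = 4 is a root, |z_0| = 4.
Divide out the factor (1 - 0.25 z) = (1 - z/z0) (since 1/z0 = 0.25):
  P(z) = (1 - 0.25 z)(1 + (1.33) z + (0.51) z^2)
  [check: z-coef 1.33 - (0.25) = 1.08; z^2-coef 0.51 - (0.25)(1.33) = 0.1775; z^3-coef -(0.25)(0.51) = -0.1275.]
Remaining roots from the quadratic factor 1 + (1.33) z + (0.51) z^2:
  Set 1 + (1.33) z + (0.51) z^2 = 0, i.e. a z^2 + b z + c = 0 with a = 0.51, b = 1.33, c = 1.
  Discriminant D = b^2 - 4ac = (1.33)^2 - 4*(0.51)*1 = 1.7689 - (2.04) = -0.2711.
  D < 0, so the roots are the complex-conjugate pair z = (-b +/- i sqrt(-D)) / (2a) = -1.3039 +/- 0.5105i.
  For a conjugate pair |z|^2 = z * conj(z) = (product of roots) = c/a = 1/(0.51) = 1.960784, so |z| = sqrt(1.960784) = 1.4003 for both roots.
Moduli of all roots: 4.0000, 1.4003, 1.4003.
All moduli strictly greater than 1? Yes.
Verdict: Invertible.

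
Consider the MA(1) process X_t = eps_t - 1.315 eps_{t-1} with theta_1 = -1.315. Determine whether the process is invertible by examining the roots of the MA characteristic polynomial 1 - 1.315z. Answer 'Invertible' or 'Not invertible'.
\text{Not invertible}

The MA(q) characteristic polynomial is P(z) = 1 - 1.315z.
Invertibility requires all roots to lie outside the unit circle, i.e. |z| > 1 for every root.
This is linear in z: 1 + (-1.315) z = 0  =>  z = -1/(-1.315) = 0.760456,  |z| = 0.760456.
Moduli of all roots: 0.7605.
All moduli strictly greater than 1? No.
Verdict: Not invertible.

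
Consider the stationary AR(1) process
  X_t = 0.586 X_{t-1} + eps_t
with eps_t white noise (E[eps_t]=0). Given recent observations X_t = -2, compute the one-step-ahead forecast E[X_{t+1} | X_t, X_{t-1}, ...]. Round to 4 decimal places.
E[X_{t+1} \mid \mathcal F_t] = -1.1720

For an AR(p) model X_t = c + sum_i phi_i X_{t-i} + eps_t, the
one-step-ahead conditional mean is
  E[X_{t+1} | X_t, ...] = c + sum_i phi_i X_{t+1-i}.
Substitute known values:
  E[X_{t+1} | ...] = (0.586) * (-2)
                   = -1.1720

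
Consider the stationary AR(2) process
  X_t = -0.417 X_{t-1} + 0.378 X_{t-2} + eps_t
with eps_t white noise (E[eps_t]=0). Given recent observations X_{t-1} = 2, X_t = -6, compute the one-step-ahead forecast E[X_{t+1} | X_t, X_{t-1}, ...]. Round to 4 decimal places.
E[X_{t+1} \mid \mathcal F_t] = 3.2580

For an AR(p) model X_t = c + sum_i phi_i X_{t-i} + eps_t, the
one-step-ahead conditional mean is
  E[X_{t+1} | X_t, ...] = c + sum_i phi_i X_{t+1-i}.
Substitute known values:
  E[X_{t+1} | ...] = (-0.417) * (-6) + (0.378) * (2)
                   = 3.2580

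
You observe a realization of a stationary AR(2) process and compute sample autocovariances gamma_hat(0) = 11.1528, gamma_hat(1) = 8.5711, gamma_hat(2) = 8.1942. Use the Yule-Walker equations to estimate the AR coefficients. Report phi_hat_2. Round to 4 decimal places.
\hat\phi_{2} = 0.3520

The Yule-Walker equations for an AR(p) process read, in matrix form,
  Gamma_p phi = r_p,   with   (Gamma_p)_{ij} = gamma(|i - j|),
                       (r_p)_i = gamma(i),   i,j = 1..p.
Substitute the sample gammas (Toeplitz matrix and right-hand side of size 2):
  Gamma_p = [[11.1528, 8.5711], [8.5711, 11.1528]]
  r_p     = [8.5711, 8.1942]
Written out:
  11.1528 phi_1 + 8.5711 phi_2 = 8.5711
  8.5711 phi_1 + 11.1528 phi_2 = 8.1942
Solve by Cramer's rule:
  det = gamma(0)^2 - gamma(1)^2 = (11.1528)^2 - (8.5711)^2 = 124.38494784 - 73.46375521 = 50.92119263
  phi_hat_1 = [gamma(1) gamma(0) - gamma(1) gamma(2)] / det = [(8.5711)(11.1528) - (8.5711)(8.1942)] / 50.92119263 = 25.35845646 / 50.92119263 = 0.498
  phi_hat_2 = [gamma(0) gamma(2) - gamma(1)^2] / det = [(11.1528)(8.1942) - (8.5711)^2] / 50.92119263 = 17.92451855 / 50.92119263 = 0.352
So phi_hat = [0.4980, 0.3520].
Therefore phi_hat_2 = 0.3520.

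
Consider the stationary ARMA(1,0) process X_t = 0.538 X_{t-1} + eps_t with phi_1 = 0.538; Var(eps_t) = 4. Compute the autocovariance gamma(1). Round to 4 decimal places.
\gamma(1) = 3.0286

Multiply the model equation by X_{t-k} and take expectations. With theta_0 = psi_0 = 1 and psi_j the MA(infinity) weights, this gives
  gamma(k) - sum_i phi_i gamma(k-i) = c_k,
  c_k = sigma^2 * sum_{j=k..q} theta_j psi_{j-k}   (c_k = 0 for k > q),
using gamma(-m) = gamma(m).
Pure AR (q = 0): c_0 = sigma^2 = 4, c_k = 0 for k >= 1.
Equations for k = 0 and k = 1 (AR order 1):
  gamma(0) = phi_1 gamma(1) + c_0
  gamma(1) = phi_1 gamma(0) + c_1
Substituting the second into the first: gamma(0) (1 - phi_1^2) = c_0 + phi_1 c_1, so
  gamma(0) = c_0 / (1 - phi_1^2) = 4 / (1 - (0.538)^2) = 4 / 0.710556 = 5.629394.
  gamma(1) = phi_1 gamma(0) = (0.538)(5.629394) = 3.028614.
Therefore gamma(1) = 3.0286 (to 4 decimal places).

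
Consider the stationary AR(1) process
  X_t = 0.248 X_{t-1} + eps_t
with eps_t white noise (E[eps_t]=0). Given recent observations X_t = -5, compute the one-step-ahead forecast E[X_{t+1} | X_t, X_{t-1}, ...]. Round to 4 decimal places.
E[X_{t+1} \mid \mathcal F_t] = -1.2400

For an AR(p) model X_t = c + sum_i phi_i X_{t-i} + eps_t, the
one-step-ahead conditional mean is
  E[X_{t+1} | X_t, ...] = c + sum_i phi_i X_{t+1-i}.
Substitute known values:
  E[X_{t+1} | ...] = (0.248) * (-5)
                   = -1.2400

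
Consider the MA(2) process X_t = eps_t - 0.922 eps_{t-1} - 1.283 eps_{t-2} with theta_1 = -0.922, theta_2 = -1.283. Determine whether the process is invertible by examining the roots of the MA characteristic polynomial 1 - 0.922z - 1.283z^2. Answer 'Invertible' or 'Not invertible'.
\text{Not invertible}

The MA(q) characteristic polynomial is P(z) = 1 - 0.922z - 1.283z^2.
Invertibility requires all roots to lie outside the unit circle, i.e. |z| > 1 for every root.
Set 1 + (-0.922) z + (-1.283) z^2 = 0, i.e. a z^2 + b z + c = 0 with a = -1.283, b = -0.922, c = 1.
Discriminant D = b^2 - 4ac = (-0.922)^2 - 4*(-1.283)*1 = 0.850084 - (-5.132) = 5.982084.
D >= 0, so the roots are real: z = (-b +/- sqrt(D)) / (2a) = (0.922 +/- 2.44583) / (-2.566).
  z_1 = (0.922 + 2.44583) / (-2.566) = -1.3125,   |z_1| = 1.3125.
  z_2 = (0.922 - 2.44583) / (-2.566) = 0.5939,   |z_2| = 0.5939.
Moduli of all roots: 1.3125, 0.5939.
All moduli strictly greater than 1? No.
Verdict: Not invertible.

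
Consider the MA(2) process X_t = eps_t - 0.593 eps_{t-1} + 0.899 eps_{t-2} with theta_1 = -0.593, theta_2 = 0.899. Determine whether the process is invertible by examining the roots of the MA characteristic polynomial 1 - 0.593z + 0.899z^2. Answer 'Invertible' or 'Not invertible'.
\text{Invertible}

The MA(q) characteristic polynomial is P(z) = 1 - 0.593z + 0.899z^2.
Invertibility requires all roots to lie outside the unit circle, i.e. |z| > 1 for every root.
Set 1 + (-0.593) z + (0.899) z^2 = 0, i.e. a z^2 + b z + c = 0 with a = 0.899, b = -0.593, c = 1.
Discriminant D = b^2 - 4ac = (-0.593)^2 - 4*(0.899)*1 = 0.351649 - (3.596) = -3.244351.
D < 0, so the roots are the complex-conjugate pair z = (-b +/- i sqrt(-D)) / (2a) = 0.3298 +/- 1.0018i.
For a conjugate pair |z|^2 = z * conj(z) = (product of roots) = c/a = 1/(0.899) = 1.112347, so |z| = sqrt(1.112347) = 1.0547 for both roots.
Moduli of all roots: 1.0547, 1.0547.
All moduli strictly greater than 1? Yes.
Verdict: Invertible.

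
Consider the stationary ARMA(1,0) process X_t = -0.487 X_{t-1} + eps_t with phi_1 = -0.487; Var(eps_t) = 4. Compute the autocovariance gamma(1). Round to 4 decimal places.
\gamma(1) = -2.5536

Multiply the model equation by X_{t-k} and take expectations. With theta_0 = psi_0 = 1 and psi_j the MA(infinity) weights, this gives
  gamma(k) - sum_i phi_i gamma(k-i) = c_k,
  c_k = sigma^2 * sum_{j=k..q} theta_j psi_{j-k}   (c_k = 0 for k > q),
using gamma(-m) = gamma(m).
Pure AR (q = 0): c_0 = sigma^2 = 4, c_k = 0 for k >= 1.
Equations for k = 0 and k = 1 (AR order 1):
  gamma(0) = phi_1 gamma(1) + c_0
  gamma(1) = phi_1 gamma(0) + c_1
Substituting the second into the first: gamma(0) (1 - phi_1^2) = c_0 + phi_1 c_1, so
  gamma(0) = c_0 / (1 - phi_1^2) = 4 / (1 - (-0.487)^2) = 4 / 0.762831 = 5.243625.
  gamma(1) = phi_1 gamma(0) = (-0.487)(5.243625) = -2.553646.
Therefore gamma(1) = -2.5536 (to 4 decimal places).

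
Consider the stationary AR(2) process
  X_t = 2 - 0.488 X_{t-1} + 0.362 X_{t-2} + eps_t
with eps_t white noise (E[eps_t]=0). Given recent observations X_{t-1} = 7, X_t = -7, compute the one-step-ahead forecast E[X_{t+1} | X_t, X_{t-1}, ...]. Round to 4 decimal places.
E[X_{t+1} \mid \mathcal F_t] = 7.9500

For an AR(p) model X_t = c + sum_i phi_i X_{t-i} + eps_t, the
one-step-ahead conditional mean is
  E[X_{t+1} | X_t, ...] = c + sum_i phi_i X_{t+1-i}.
Substitute known values:
  E[X_{t+1} | ...] = 2 + (-0.488) * (-7) + (0.362) * (7)
                   = 7.9500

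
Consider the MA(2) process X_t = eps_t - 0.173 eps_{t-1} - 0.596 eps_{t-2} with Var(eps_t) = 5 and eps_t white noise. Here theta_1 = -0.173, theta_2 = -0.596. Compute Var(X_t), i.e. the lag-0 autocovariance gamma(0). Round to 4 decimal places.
\gamma(0) = 6.9257

For an MA(q) process X_t = eps_t + sum_i theta_i eps_{t-i} with
Var(eps_t) = sigma^2, the variance is
  gamma(0) = sigma^2 * (1 + sum_i theta_i^2).
  sum_i theta_i^2 = (-0.173)^2 + (-0.596)^2 = 0.029929 + 0.355216 = 0.385145.
  gamma(0) = 5 * (1 + 0.385145) = 5 * 1.385145 = 6.925725, which rounds to 6.9257.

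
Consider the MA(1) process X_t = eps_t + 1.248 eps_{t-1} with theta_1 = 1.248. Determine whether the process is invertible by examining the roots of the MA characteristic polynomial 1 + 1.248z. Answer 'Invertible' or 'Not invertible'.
\text{Not invertible}

The MA(q) characteristic polynomial is P(z) = 1 + 1.248z.
Invertibility requires all roots to lie outside the unit circle, i.e. |z| > 1 for every root.
This is linear in z: 1 + (1.248) z = 0  =>  z = -1/(1.248) = -0.801282,  |z| = 0.801282.
Moduli of all roots: 0.8013.
All moduli strictly greater than 1? No.
Verdict: Not invertible.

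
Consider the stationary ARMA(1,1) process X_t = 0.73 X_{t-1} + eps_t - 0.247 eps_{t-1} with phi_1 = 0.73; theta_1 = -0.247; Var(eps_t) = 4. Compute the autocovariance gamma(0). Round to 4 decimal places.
\gamma(0) = 5.9978

Multiply the model equation by X_{t-k} and take expectations. With theta_0 = psi_0 = 1 and psi_j the MA(infinity) weights, this gives
  gamma(k) - sum_i phi_i gamma(k-i) = c_k,
  c_k = sigma^2 * sum_{j=k..q} theta_j psi_{j-k}   (c_k = 0 for k > q),
using gamma(-m) = gamma(m).
psi-weights needed (psi_j = theta_j + sum_i phi_i psi_{j-i}):
  psi_1 = theta_1 + phi_1 = -0.247 + (0.73) = 0.483
Right-hand sides:
  c_0 = sigma^2 (1 + theta_1 psi_1) = 4 * (1 + (-0.247)(0.483)) = 4 * 0.880699 = 3.522796
  c_1 = sigma^2 theta_1 = 4 * (-0.247) = -0.988
  c_2 = 0
Equations for k = 0 and k = 1 (AR order 1):
  gamma(0) = phi_1 gamma(1) + c_0
  gamma(1) = phi_1 gamma(0) + c_1
Substituting the second into the first: gamma(0) (1 - phi_1^2) = c_0 + phi_1 c_1, so
  gamma(0) = (c_0 + phi_1 c_1) / (1 - phi_1^2) = (3.522796 + (0.73)(-0.988)) / (1 - (0.73)^2) = 2.801556 / 0.4671 = 5.997765.
Therefore gamma(0) = 5.9978 (to 4 decimal places).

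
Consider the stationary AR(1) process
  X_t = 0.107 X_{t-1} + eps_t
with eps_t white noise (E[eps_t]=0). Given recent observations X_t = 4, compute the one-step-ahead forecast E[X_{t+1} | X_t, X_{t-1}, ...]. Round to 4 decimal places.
E[X_{t+1} \mid \mathcal F_t] = 0.4280

For an AR(p) model X_t = c + sum_i phi_i X_{t-i} + eps_t, the
one-step-ahead conditional mean is
  E[X_{t+1} | X_t, ...] = c + sum_i phi_i X_{t+1-i}.
Substitute known values:
  E[X_{t+1} | ...] = (0.107) * (4)
                   = 0.4280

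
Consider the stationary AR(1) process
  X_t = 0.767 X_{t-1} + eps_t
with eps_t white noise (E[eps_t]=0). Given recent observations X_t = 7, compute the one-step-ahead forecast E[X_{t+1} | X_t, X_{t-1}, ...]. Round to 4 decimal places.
E[X_{t+1} \mid \mathcal F_t] = 5.3690

For an AR(p) model X_t = c + sum_i phi_i X_{t-i} + eps_t, the
one-step-ahead conditional mean is
  E[X_{t+1} | X_t, ...] = c + sum_i phi_i X_{t+1-i}.
Substitute known values:
  E[X_{t+1} | ...] = (0.767) * (7)
                   = 5.3690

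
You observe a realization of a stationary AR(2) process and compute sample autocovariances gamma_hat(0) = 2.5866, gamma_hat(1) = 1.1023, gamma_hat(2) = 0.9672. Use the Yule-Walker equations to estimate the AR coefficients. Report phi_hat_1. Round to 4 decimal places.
\hat\phi_{1} = 0.3260

The Yule-Walker equations for an AR(p) process read, in matrix form,
  Gamma_p phi = r_p,   with   (Gamma_p)_{ij} = gamma(|i - j|),
                       (r_p)_i = gamma(i),   i,j = 1..p.
Substitute the sample gammas (Toeplitz matrix and right-hand side of size 2):
  Gamma_p = [[2.5866, 1.1023], [1.1023, 2.5866]]
  r_p     = [1.1023, 0.9672]
Written out:
  2.5866 phi_1 + 1.1023 phi_2 = 1.1023
  1.1023 phi_1 + 2.5866 phi_2 = 0.9672
Solve by Cramer's rule:
  det = gamma(0)^2 - gamma(1)^2 = (2.5866)^2 - (1.1023)^2 = 6.69049956 - 1.21506529 = 5.47543427
  phi_hat_1 = [gamma(1) gamma(0) - gamma(1) gamma(2)] / det = [(1.1023)(2.5866) - (1.1023)(0.9672)] / 5.47543427 = 1.78506462 / 5.47543427 = 0.326
  phi_hat_2 = [gamma(0) gamma(2) - gamma(1)^2] / det = [(2.5866)(0.9672) - (1.1023)^2] / 5.47543427 = 1.28669423 / 5.47543427 = 0.235
So phi_hat = [0.3260, 0.2350].
Therefore phi_hat_1 = 0.3260.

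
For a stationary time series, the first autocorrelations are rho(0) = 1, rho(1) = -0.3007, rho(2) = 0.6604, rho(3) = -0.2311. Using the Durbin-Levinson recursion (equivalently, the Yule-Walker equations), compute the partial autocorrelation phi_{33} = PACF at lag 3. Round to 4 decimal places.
\phi_{33} = 0.0570

The PACF at lag k is phi_{kk}, the last component of the solution
to the Yule-Walker system G_k phi = r_k where
  (G_k)_{ij} = rho(|i - j|), (r_k)_i = rho(i), i,j = 1..k.
Equivalently, Durbin-Levinson gives phi_{kk} iteratively:
  phi_{11} = rho(1)
  phi_{kk} = [rho(k) - sum_{j=1..k-1} phi_{k-1,j} rho(k-j)]
            / [1 - sum_{j=1..k-1} phi_{k-1,j} rho(j)],
  phi_{k,j} = phi_{k-1,j} - phi_{kk} phi_{k-1,k-j},  j = 1..k-1.
Step k = 1:
  phi_11 = rho(1) = -0.3007.
Step k = 2:
  phi_22 = [rho(2) - phi_11 rho(1)] / [1 - phi_11 rho(1)] = [0.6604 - (-0.3007)(-0.3007)] / [1 - (-0.3007)(-0.3007)]
         = 0.56997951 / 0.90957951 = 0.626641.
  Update: phi_21 = phi_11 - phi_22 phi_11 = -0.3007 - (0.626641)(-0.3007) = -0.112269.
Step k = 3:
  phi_33 = [rho(3) - phi_21 rho(2) - phi_22 rho(1)] / [1 - phi_21 rho(1) - phi_22 rho(2)]
    numerator   = -0.2311 - (-0.112269)(0.6604) - (0.626641)(-0.3007) = 0.0314734
    denominator = 1 - (-0.112269)(-0.3007) - (0.626641)(0.6604) = 0.55240717
  phi_33 = 0.0314734 / 0.55240717 = 0.057.
Therefore phi_{33} = 0.0570.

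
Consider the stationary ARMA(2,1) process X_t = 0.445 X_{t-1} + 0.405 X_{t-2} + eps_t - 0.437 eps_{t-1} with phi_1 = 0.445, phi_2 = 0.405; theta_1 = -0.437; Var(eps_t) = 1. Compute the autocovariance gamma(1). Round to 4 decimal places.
\gamma(1) = 0.3564

Multiply the model equation by X_{t-k} and take expectations. With theta_0 = psi_0 = 1 and psi_j the MA(infinity) weights, this gives
  gamma(k) - sum_i phi_i gamma(k-i) = c_k,
  c_k = sigma^2 * sum_{j=k..q} theta_j psi_{j-k}   (c_k = 0 for k > q),
using gamma(-m) = gamma(m).
psi-weights needed (psi_j = theta_j + sum_i phi_i psi_{j-i}):
  psi_1 = theta_1 + phi_1 = -0.437 + (0.445) = 0.008
Right-hand sides:
  c_0 = sigma^2 (1 + theta_1 psi_1) = 1 * (1 + (-0.437)(0.008)) = 1 * 0.996504 = 0.996504
  c_1 = sigma^2 theta_1 = 1 * (-0.437) = -0.437
  c_2 = 0
Equations for k = 0, 1, 2 (AR order 2, c_2 = 0):
  (E0) gamma(0) = phi_1 gamma(1) + phi_2 gamma(2) + c_0
  (E1) gamma(1) = phi_1 gamma(0) + phi_2 gamma(1) + c_1
  (E2) gamma(2) = phi_1 gamma(1) + phi_2 gamma(0)
From (E1): gamma(1) = A gamma(0) + B with
  A = phi_1 / (1 - phi_2) = 0.445 / 0.595 = 0.747899,   B = c_1 / (1 - phi_2) = -0.437 / 0.595 = -0.734454.
Insert (E2) into (E0): gamma(0) (1 - phi_2^2) = phi_1 (1 + phi_2) gamma(1) + c_0.
  phi_1 (1 + phi_2) = (0.445)(1.405) = 0.625225,   1 - phi_2^2 = 0.835975.
Replace gamma(1) by A gamma(0) + B and collect gamma(0):
  gamma(0) [0.835975 - (0.625225)(0.747899)] = (0.625225)(-0.734454) + 0.996504
  gamma(0) * 0.36837 = 0.537305
  gamma(0) = 0.537305 / 0.36837 = 1.458603.
  gamma(1) = A gamma(0) + B = (0.747899)(1.458603) + (-0.734454) = 0.356434.
Therefore gamma(1) = 0.3564 (to 4 decimal places).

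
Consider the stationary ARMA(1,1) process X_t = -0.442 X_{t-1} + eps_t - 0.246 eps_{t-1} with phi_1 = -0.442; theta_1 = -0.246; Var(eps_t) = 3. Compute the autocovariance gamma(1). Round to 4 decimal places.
\gamma(1) = -2.8440

Multiply the model equation by X_{t-k} and take expectations. With theta_0 = psi_0 = 1 and psi_j the MA(infinity) weights, this gives
  gamma(k) - sum_i phi_i gamma(k-i) = c_k,
  c_k = sigma^2 * sum_{j=k..q} theta_j psi_{j-k}   (c_k = 0 for k > q),
using gamma(-m) = gamma(m).
psi-weights needed (psi_j = theta_j + sum_i phi_i psi_{j-i}):
  psi_1 = theta_1 + phi_1 = -0.246 + (-0.442) = -0.688
Right-hand sides:
  c_0 = sigma^2 (1 + theta_1 psi_1) = 3 * (1 + (-0.246)(-0.688)) = 3 * 1.169248 = 3.507744
  c_1 = sigma^2 theta_1 = 3 * (-0.246) = -0.738
  c_2 = 0
Equations for k = 0 and k = 1 (AR order 1):
  gamma(0) = phi_1 gamma(1) + c_0
  gamma(1) = phi_1 gamma(0) + c_1
Substituting the second into the first: gamma(0) (1 - phi_1^2) = c_0 + phi_1 c_1, so
  gamma(0) = (c_0 + phi_1 c_1) / (1 - phi_1^2) = (3.507744 + (-0.442)(-0.738)) / (1 - (-0.442)^2) = 3.83394 / 0.804636 = 4.764813.
  gamma(1) = phi_1 gamma(0) + c_1 = (-0.442)(4.764813) + (-0.738) = -2.844047.
Therefore gamma(1) = -2.8440 (to 4 decimal places).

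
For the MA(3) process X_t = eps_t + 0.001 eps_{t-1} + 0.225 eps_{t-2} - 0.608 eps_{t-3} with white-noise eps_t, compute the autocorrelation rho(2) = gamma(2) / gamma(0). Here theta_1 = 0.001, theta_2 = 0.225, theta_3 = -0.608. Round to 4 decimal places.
\rho(2) = 0.1580

For an MA(q) process with theta_0 = 1, the autocovariance is
  gamma(k) = sigma^2 * sum_{i=0..q-k} theta_i * theta_{i+k},
and rho(k) = gamma(k) / gamma(0). Sigma^2 cancels.
  numerator   = (1)*(0.225) + (0.001)*(-0.608) = 0.224392.
  denominator = (1)^2 + (0.001)^2 + (0.225)^2 + (-0.608)^2 = 1.42029.
  rho(2) = 0.224392 / 1.42029 = 0.1580.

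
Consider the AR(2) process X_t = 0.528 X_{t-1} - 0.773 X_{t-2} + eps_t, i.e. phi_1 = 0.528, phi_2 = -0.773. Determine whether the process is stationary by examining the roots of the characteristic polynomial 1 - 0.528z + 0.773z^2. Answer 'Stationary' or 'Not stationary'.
\text{Stationary}

The AR(p) characteristic polynomial is P(z) = 1 - 0.528z + 0.773z^2.
Stationarity requires all roots to lie outside the unit circle, i.e. |z| > 1 for every root.
Set 1 + (-0.528) z + (0.773) z^2 = 0, i.e. a z^2 + b z + c = 0 with a = 0.773, b = -0.528, c = 1.
Discriminant D = b^2 - 4ac = (-0.528)^2 - 4*(0.773)*1 = 0.278784 - (3.092) = -2.813216.
D < 0, so the roots are the complex-conjugate pair z = (-b +/- i sqrt(-D)) / (2a) = 0.3415 +/- 1.0849i.
For a conjugate pair |z|^2 = z * conj(z) = (product of roots) = c/a = 1/(0.773) = 1.293661, so |z| = sqrt(1.293661) = 1.1374 for both roots.
Moduli of all roots: 1.1374, 1.1374.
All moduli strictly greater than 1? Yes.
Verdict: Stationary.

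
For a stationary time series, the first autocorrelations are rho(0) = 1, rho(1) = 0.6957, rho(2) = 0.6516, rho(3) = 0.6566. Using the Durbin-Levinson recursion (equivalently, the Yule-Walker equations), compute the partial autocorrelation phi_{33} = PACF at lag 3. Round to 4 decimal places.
\phi_{33} = 0.2699

The PACF at lag k is phi_{kk}, the last component of the solution
to the Yule-Walker system G_k phi = r_k where
  (G_k)_{ij} = rho(|i - j|), (r_k)_i = rho(i), i,j = 1..k.
Equivalently, Durbin-Levinson gives phi_{kk} iteratively:
  phi_{11} = rho(1)
  phi_{kk} = [rho(k) - sum_{j=1..k-1} phi_{k-1,j} rho(k-j)]
            / [1 - sum_{j=1..k-1} phi_{k-1,j} rho(j)],
  phi_{k,j} = phi_{k-1,j} - phi_{kk} phi_{k-1,k-j},  j = 1..k-1.
Step k = 1:
  phi_11 = rho(1) = 0.6957.
Step k = 2:
  phi_22 = [rho(2) - phi_11 rho(1)] / [1 - phi_11 rho(1)] = [0.6516 - (0.6957)(0.6957)] / [1 - (0.6957)(0.6957)]
         = 0.16760151 / 0.51600151 = 0.324808.
  Update: phi_21 = phi_11 - phi_22 phi_11 = 0.6957 - (0.324808)(0.6957) = 0.469731.
Step k = 3:
  phi_33 = [rho(3) - phi_21 rho(2) - phi_22 rho(1)] / [1 - phi_21 rho(1) - phi_22 rho(2)]
    numerator   = 0.6566 - (0.469731)(0.6516) - (0.324808)(0.6957) = 0.12455426
    denominator = 1 - (0.469731)(0.6957) - (0.324808)(0.6516) = 0.46156317
  phi_33 = 0.12455426 / 0.46156317 = 0.2699.
Therefore phi_{33} = 0.2699.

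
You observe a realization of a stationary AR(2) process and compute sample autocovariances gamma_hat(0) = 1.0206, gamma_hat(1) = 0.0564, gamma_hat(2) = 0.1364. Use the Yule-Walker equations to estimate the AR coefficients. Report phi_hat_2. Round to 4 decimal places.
\hat\phi_{2} = 0.1310

The Yule-Walker equations for an AR(p) process read, in matrix form,
  Gamma_p phi = r_p,   with   (Gamma_p)_{ij} = gamma(|i - j|),
                       (r_p)_i = gamma(i),   i,j = 1..p.
Substitute the sample gammas (Toeplitz matrix and right-hand side of size 2):
  Gamma_p = [[1.0206, 0.0564], [0.0564, 1.0206]]
  r_p     = [0.0564, 0.1364]
Written out:
  1.0206 phi_1 + 0.0564 phi_2 = 0.0564
  0.0564 phi_1 + 1.0206 phi_2 = 0.1364
Solve by Cramer's rule:
  det = gamma(0)^2 - gamma(1)^2 = (1.0206)^2 - (0.0564)^2 = 1.04162436 - 0.00318096 = 1.0384434
  phi_hat_1 = [gamma(1) gamma(0) - gamma(1) gamma(2)] / det = [(0.0564)(1.0206) - (0.0564)(0.1364)] / 1.0384434 = 0.04986888 / 1.0384434 = 0.048
  phi_hat_2 = [gamma(0) gamma(2) - gamma(1)^2] / det = [(1.0206)(0.1364) - (0.0564)^2] / 1.0384434 = 0.13602888 / 1.0384434 = 0.131
So phi_hat = [0.0480, 0.1310].
Therefore phi_hat_2 = 0.1310.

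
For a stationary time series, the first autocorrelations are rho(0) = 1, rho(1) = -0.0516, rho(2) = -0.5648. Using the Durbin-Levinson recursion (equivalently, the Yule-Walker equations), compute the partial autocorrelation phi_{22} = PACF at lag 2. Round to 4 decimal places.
\phi_{22} = -0.5690

The PACF at lag k is phi_{kk}, the last component of the solution
to the Yule-Walker system G_k phi = r_k where
  (G_k)_{ij} = rho(|i - j|), (r_k)_i = rho(i), i,j = 1..k.
Equivalently, Durbin-Levinson gives phi_{kk} iteratively:
  phi_{11} = rho(1)
  phi_{kk} = [rho(k) - sum_{j=1..k-1} phi_{k-1,j} rho(k-j)]
            / [1 - sum_{j=1..k-1} phi_{k-1,j} rho(j)],
  phi_{k,j} = phi_{k-1,j} - phi_{kk} phi_{k-1,k-j},  j = 1..k-1.
Step k = 1:
  phi_11 = rho(1) = -0.0516.
Step k = 2:
  phi_22 = [rho(2) - phi_11 rho(1)] / [1 - phi_11 rho(1)] = [-0.5648 - (-0.0516)(-0.0516)] / [1 - (-0.0516)(-0.0516)]
         = -0.56746256 / 0.99733744 = -0.569.
Therefore phi_{22} = -0.5690.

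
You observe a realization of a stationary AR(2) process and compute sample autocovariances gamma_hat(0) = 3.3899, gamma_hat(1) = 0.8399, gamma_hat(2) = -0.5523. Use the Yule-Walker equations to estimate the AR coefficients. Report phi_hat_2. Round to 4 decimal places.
\hat\phi_{2} = -0.2390

The Yule-Walker equations for an AR(p) process read, in matrix form,
  Gamma_p phi = r_p,   with   (Gamma_p)_{ij} = gamma(|i - j|),
                       (r_p)_i = gamma(i),   i,j = 1..p.
Substitute the sample gammas (Toeplitz matrix and right-hand side of size 2):
  Gamma_p = [[3.3899, 0.8399], [0.8399, 3.3899]]
  r_p     = [0.8399, -0.5523]
Written out:
  3.3899 phi_1 + 0.8399 phi_2 = 0.8399
  0.8399 phi_1 + 3.3899 phi_2 = -0.5523
Solve by Cramer's rule:
  det = gamma(0)^2 - gamma(1)^2 = (3.3899)^2 - (0.8399)^2 = 11.49142201 - 0.70543201 = 10.78599
  phi_hat_1 = [gamma(1) gamma(0) - gamma(1) gamma(2)] / det = [(0.8399)(3.3899) - (0.8399)(-0.5523)] / 10.78599 = 3.31105378 / 10.78599 = 0.307
  phi_hat_2 = [gamma(0) gamma(2) - gamma(1)^2] / det = [(3.3899)(-0.5523) - (0.8399)^2] / 10.78599 = -2.57767378 / 10.78599 = -0.239
So phi_hat = [0.3070, -0.2390].
Therefore phi_hat_2 = -0.2390.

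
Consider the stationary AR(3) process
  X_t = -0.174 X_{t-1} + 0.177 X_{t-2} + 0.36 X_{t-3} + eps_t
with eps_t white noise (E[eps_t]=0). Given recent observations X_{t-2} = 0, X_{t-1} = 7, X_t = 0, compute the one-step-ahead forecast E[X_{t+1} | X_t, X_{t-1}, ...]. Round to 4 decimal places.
E[X_{t+1} \mid \mathcal F_t] = 1.2390

For an AR(p) model X_t = c + sum_i phi_i X_{t-i} + eps_t, the
one-step-ahead conditional mean is
  E[X_{t+1} | X_t, ...] = c + sum_i phi_i X_{t+1-i}.
Substitute known values:
  E[X_{t+1} | ...] = (-0.174) * (0) + (0.177) * (7) + (0.36) * (0)
                   = 1.2390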